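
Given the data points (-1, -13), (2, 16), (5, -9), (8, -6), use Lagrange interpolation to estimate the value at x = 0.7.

Lagrange interpolation formula:
P(x) = Σ yᵢ × Lᵢ(x)
where Lᵢ(x) = Π_{j≠i} (x - xⱼ)/(xᵢ - xⱼ)

L_0(0.7) = (0.7 - 2)/(-1 - 2) × (0.7 - 5)/(-1 - 5) × (0.7 - 8)/(-1 - 8) = 0.251895
L_1(0.7) = (0.7 - (-1))/(2 - (-1)) × (0.7 - 5)/(2 - 5) × (0.7 - 8)/(2 - 8) = 0.988204
L_2(0.7) = (0.7 - (-1))/(5 - (-1)) × (0.7 - 2)/(5 - 2) × (0.7 - 8)/(5 - 8) = -0.298759
L_3(0.7) = (0.7 - (-1))/(8 - (-1)) × (0.7 - 2)/(8 - 2) × (0.7 - 5)/(8 - 5) = 0.058660

P(0.7) = (-13)×L_0(0.7) + 16×L_1(0.7) + (-9)×L_2(0.7) + (-6)×L_3(0.7)
P(0.7) = 14.873494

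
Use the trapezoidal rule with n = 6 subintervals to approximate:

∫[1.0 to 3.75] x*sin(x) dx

f(x) = x*sin(x)
a = 1.0, b = 3.75, n = 6
h = (b - a)/n = 0.458333

Trapezoidal rule: (h/2)[f(x₀) + 2f(x₁) + 2f(x₂) + ... + f(xₙ)]

x_0 = 1.0000, f(x_0) = 0.841471, coefficient = 1
x_1 = 1.4583, f(x_1) = 1.449121, coefficient = 2
x_2 = 1.9167, f(x_2) = 1.803163, coefficient = 2
x_3 = 2.3750, f(x_3) = 1.647502, coefficient = 2
x_4 = 2.8333, f(x_4) = 0.859635, coefficient = 2
x_5 = 3.2917, f(x_5) = -0.492141, coefficient = 2
x_6 = 3.7500, f(x_6) = -2.143355, coefficient = 1

I ≈ (0.458333/2) × 9.232674 = 2.115821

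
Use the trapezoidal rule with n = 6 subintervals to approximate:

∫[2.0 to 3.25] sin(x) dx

f(x) = sin(x)
a = 2.0, b = 3.25, n = 6
h = (b - a)/n = 0.208333

Trapezoidal rule: (h/2)[f(x₀) + 2f(x₁) + 2f(x₂) + ... + f(xₙ)]

x_0 = 2.0000, f(x_0) = 0.909297, coefficient = 1
x_1 = 2.2083, f(x_1) = 0.803564, coefficient = 2
x_2 = 2.4167, f(x_2) = 0.663080, coefficient = 2
x_3 = 2.6250, f(x_3) = 0.493920, coefficient = 2
x_4 = 2.8333, f(x_4) = 0.303400, coefficient = 2
x_5 = 3.0417, f(x_5) = 0.099760, coefficient = 2
x_6 = 3.2500, f(x_6) = -0.108195, coefficient = 1

I ≈ (0.208333/2) × 5.528552 = 0.575891
Exact value: 0.577983
Error: 0.002092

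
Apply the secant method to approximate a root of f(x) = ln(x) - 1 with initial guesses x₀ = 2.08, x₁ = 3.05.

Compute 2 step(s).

f(x) = ln(x) - 1
x₀ = 2.08, x₁ = 3.05

Secant formula: x_{n+1} = x_n - f(x_n)(x_n - x_{n-1})/(f(x_n) - f(x_{n-1}))

Iteration 1:
  f(2.080000) = -0.267632
  f(3.050000) = 0.115142
  x_2 = 3.050000 - 0.115142×(3.050000 - 2.080000)/(0.115142 - (-0.267632))
       = 2.758216
Iteration 2:
  f(3.050000) = 0.115142
  f(2.758216) = 0.014584
  x_3 = 2.758216 - 0.014584×(2.758216 - 3.050000)/(0.014584 - 0.115142)
       = 2.715898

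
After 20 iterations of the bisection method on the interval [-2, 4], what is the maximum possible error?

Bisection error bound: |error| ≤ (b-a)/2^n
|error| ≤ (4 - (-2))/2^20 = 6/2^20
|error| ≤ 0.0000057220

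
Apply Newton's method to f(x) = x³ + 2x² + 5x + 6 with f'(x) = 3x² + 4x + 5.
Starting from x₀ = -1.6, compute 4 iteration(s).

f(x) = x³ + 2x² + 5x + 6
f'(x) = 3x² + 4x + 5
x₀ = -1.6

Newton-Raphson formula: x_{n+1} = x_n - f(x_n)/f'(x_n)

Iteration 1:
  f(-1.600000) = -0.976000
  f'(-1.600000) = 6.280000
  x_1 = -1.600000 - (-0.976000)/6.280000 = -1.444586
Iteration 2:
  f(-1.444586) = -0.063876
  f'(-1.444586) = 5.482142
  x_2 = -1.444586 - (-0.063876)/5.482142 = -1.432934
Iteration 3:
  f(-1.432934) = -0.000315
  f'(-1.432934) = 5.428165
  x_3 = -1.432934 - (-0.000315)/5.428165 = -1.432876
Iteration 4:
  f(-1.432876) = 0.000000
  f'(-1.432876) = 5.427898
  x_4 = -1.432876 - 0.000000/5.427898 = -1.432876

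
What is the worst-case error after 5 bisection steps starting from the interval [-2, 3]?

Bisection error bound: |error| ≤ (b-a)/2^n
|error| ≤ (3 - (-2))/2^5 = 5/2^5
|error| ≤ 0.1562500000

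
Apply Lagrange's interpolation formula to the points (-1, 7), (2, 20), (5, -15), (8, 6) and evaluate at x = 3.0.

Lagrange interpolation formula:
P(x) = Σ yᵢ × Lᵢ(x)
where Lᵢ(x) = Π_{j≠i} (x - xⱼ)/(xᵢ - xⱼ)

L_0(3.0) = (3.0 - 2)/(-1 - 2) × (3.0 - 5)/(-1 - 5) × (3.0 - 8)/(-1 - 8) = -0.061728
L_1(3.0) = (3.0 - (-1))/(2 - (-1)) × (3.0 - 5)/(2 - 5) × (3.0 - 8)/(2 - 8) = 0.740741
L_2(3.0) = (3.0 - (-1))/(5 - (-1)) × (3.0 - 2)/(5 - 2) × (3.0 - 8)/(5 - 8) = 0.370370
L_3(3.0) = (3.0 - (-1))/(8 - (-1)) × (3.0 - 2)/(8 - 2) × (3.0 - 5)/(8 - 5) = -0.049383

P(3.0) = 7×L_0(3.0) + 20×L_1(3.0) + (-15)×L_2(3.0) + 6×L_3(3.0)
P(3.0) = 8.530864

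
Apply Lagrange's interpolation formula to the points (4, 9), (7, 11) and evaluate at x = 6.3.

Lagrange interpolation formula:
P(x) = Σ yᵢ × Lᵢ(x)
where Lᵢ(x) = Π_{j≠i} (x - xⱼ)/(xᵢ - xⱼ)

L_0(6.3) = (6.3 - 7)/(4 - 7) = 0.233333
L_1(6.3) = (6.3 - 4)/(7 - 4) = 0.766667

P(6.3) = 9×L_0(6.3) + 11×L_1(6.3)
P(6.3) = 10.533333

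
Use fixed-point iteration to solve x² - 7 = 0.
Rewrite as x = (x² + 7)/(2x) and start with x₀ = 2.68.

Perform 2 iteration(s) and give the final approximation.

Equation: x² - 7 = 0
Fixed-point form: x = (x² + 7)/(2x)
x₀ = 2.68

x_1 = g(2.680000) = 2.645970
x_2 = g(2.645970) = 2.645751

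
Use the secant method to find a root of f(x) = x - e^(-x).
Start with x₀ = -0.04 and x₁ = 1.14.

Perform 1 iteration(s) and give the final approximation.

f(x) = x - e^(-x)
x₀ = -0.04, x₁ = 1.14

Secant formula: x_{n+1} = x_n - f(x_n)(x_n - x_{n-1})/(f(x_n) - f(x_{n-1}))

Iteration 1:
  f(-0.040000) = -1.080811
  f(1.140000) = 0.820181
  x_2 = 1.140000 - 0.820181×(1.140000 - (-0.040000))/(0.820181 - (-1.080811))
       = 0.630890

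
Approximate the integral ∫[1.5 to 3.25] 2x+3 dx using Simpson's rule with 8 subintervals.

f(x) = 2x+3
a = 1.5, b = 3.25, n = 8
h = (b - a)/n = 0.218750

Simpson's rule: (h/3)[f(x₀) + 4f(x₁) + 2f(x₂) + ... + f(xₙ)]

x_0 = 1.5000, f(x_0) = 6.000000, coefficient = 1
x_1 = 1.7188, f(x_1) = 6.437500, coefficient = 4
x_2 = 1.9375, f(x_2) = 6.875000, coefficient = 2
x_3 = 2.1562, f(x_3) = 7.312500, coefficient = 4
x_4 = 2.3750, f(x_4) = 7.750000, coefficient = 2
x_5 = 2.5938, f(x_5) = 8.187500, coefficient = 4
x_6 = 2.8125, f(x_6) = 8.625000, coefficient = 2
x_7 = 3.0312, f(x_7) = 9.062500, coefficient = 4
x_8 = 3.2500, f(x_8) = 9.500000, coefficient = 1

I ≈ (0.218750/3) × 186.000000 = 13.562500
Exact value: 13.562500
Error: 0.000000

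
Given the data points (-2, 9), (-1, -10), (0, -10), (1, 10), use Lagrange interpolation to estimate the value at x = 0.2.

Lagrange interpolation formula:
P(x) = Σ yᵢ × Lᵢ(x)
where Lᵢ(x) = Π_{j≠i} (x - xⱼ)/(xᵢ - xⱼ)

L_0(0.2) = (0.2 - (-1))/(-2 - (-1)) × (0.2 - 0)/(-2 - 0) × (0.2 - 1)/(-2 - 1) = 0.032000
L_1(0.2) = (0.2 - (-2))/(-1 - (-2)) × (0.2 - 0)/(-1 - 0) × (0.2 - 1)/(-1 - 1) = -0.176000
L_2(0.2) = (0.2 - (-2))/(0 - (-2)) × (0.2 - (-1))/(0 - (-1)) × (0.2 - 1)/(0 - 1) = 1.056000
L_3(0.2) = (0.2 - (-2))/(1 - (-2)) × (0.2 - (-1))/(1 - (-1)) × (0.2 - 0)/(1 - 0) = 0.088000

P(0.2) = 9×L_0(0.2) + (-10)×L_1(0.2) + (-10)×L_2(0.2) + 10×L_3(0.2)
P(0.2) = -7.632000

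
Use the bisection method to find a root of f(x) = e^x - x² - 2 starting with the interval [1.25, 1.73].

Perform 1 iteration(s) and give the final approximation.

f(x) = e^x - x² - 2
Initial interval: [1.25, 1.73]

Iteration 1:
  c_1 = (1.250000 + 1.730000)/2 = 1.490000
  f(c_1) = f(1.490000) = 0.216996
  f(a) × f(c) < 0, new interval: [1.250000, 1.490000]

After 1 iteration(s), the approximation is c_1 = 1.490000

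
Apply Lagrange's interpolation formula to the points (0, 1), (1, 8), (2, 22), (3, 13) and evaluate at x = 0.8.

Lagrange interpolation formula:
P(x) = Σ yᵢ × Lᵢ(x)
where Lᵢ(x) = Π_{j≠i} (x - xⱼ)/(xᵢ - xⱼ)

L_0(0.8) = (0.8 - 1)/(0 - 1) × (0.8 - 2)/(0 - 2) × (0.8 - 3)/(0 - 3) = 0.088000
L_1(0.8) = (0.8 - 0)/(1 - 0) × (0.8 - 2)/(1 - 2) × (0.8 - 3)/(1 - 3) = 1.056000
L_2(0.8) = (0.8 - 0)/(2 - 0) × (0.8 - 1)/(2 - 1) × (0.8 - 3)/(2 - 3) = -0.176000
L_3(0.8) = (0.8 - 0)/(3 - 0) × (0.8 - 1)/(3 - 1) × (0.8 - 2)/(3 - 2) = 0.032000

P(0.8) = 1×L_0(0.8) + 8×L_1(0.8) + 22×L_2(0.8) + 13×L_3(0.8)
P(0.8) = 5.080000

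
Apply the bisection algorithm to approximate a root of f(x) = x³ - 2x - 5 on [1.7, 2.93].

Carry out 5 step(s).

f(x) = x³ - 2x - 5
Initial interval: [1.7, 2.93]

Iteration 1:
  c_1 = (1.700000 + 2.930000)/2 = 2.315000
  f(c_1) = f(2.315000) = 2.776606
  f(a) × f(c) < 0, new interval: [1.700000, 2.315000]
Iteration 2:
  c_2 = (1.700000 + 2.315000)/2 = 2.007500
  f(c_2) = f(2.007500) = -0.924662
  f(a) × f(c) ≥ 0, new interval: [2.007500, 2.315000]
Iteration 3:
  c_3 = (2.007500 + 2.315000)/2 = 2.161250
  f(c_3) = f(2.161250) = 0.772702
  f(a) × f(c) < 0, new interval: [2.007500, 2.161250]
Iteration 4:
  c_4 = (2.007500 + 2.161250)/2 = 2.084375
  f(c_4) = f(2.084375) = -0.112934
  f(a) × f(c) ≥ 0, new interval: [2.084375, 2.161250]
Iteration 5:
  c_5 = (2.084375 + 2.161250)/2 = 2.122812
  f(c_5) = f(2.122812) = 0.320475
  f(a) × f(c) < 0, new interval: [2.084375, 2.122812]

After 5 iteration(s), the approximation is c_5 = 2.122812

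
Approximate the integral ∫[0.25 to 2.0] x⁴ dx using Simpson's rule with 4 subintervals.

f(x) = x⁴
a = 0.25, b = 2.0, n = 4
h = (b - a)/n = 0.437500

Simpson's rule: (h/3)[f(x₀) + 4f(x₁) + 2f(x₂) + ... + f(xₙ)]

x_0 = 0.2500, f(x_0) = 0.003906, coefficient = 1
x_1 = 0.6875, f(x_1) = 0.223404, coefficient = 4
x_2 = 1.1250, f(x_2) = 1.601807, coefficient = 2
x_3 = 1.5625, f(x_3) = 5.960464, coefficient = 4
x_4 = 2.0000, f(x_4) = 16.000000, coefficient = 1

I ≈ (0.437500/3) × 43.942993 = 6.408353
Exact value: 6.399805
Error: 0.008548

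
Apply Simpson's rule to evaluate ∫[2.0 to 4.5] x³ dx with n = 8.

f(x) = x³
a = 2.0, b = 4.5, n = 8
h = (b - a)/n = 0.312500

Simpson's rule: (h/3)[f(x₀) + 4f(x₁) + 2f(x₂) + ... + f(xₙ)]

x_0 = 2.0000, f(x_0) = 8.000000, coefficient = 1
x_1 = 2.3125, f(x_1) = 12.366455, coefficient = 4
x_2 = 2.6250, f(x_2) = 18.087891, coefficient = 2
x_3 = 2.9375, f(x_3) = 25.347412, coefficient = 4
x_4 = 3.2500, f(x_4) = 34.328125, coefficient = 2
x_5 = 3.5625, f(x_5) = 45.213135, coefficient = 4
x_6 = 3.8750, f(x_6) = 58.185547, coefficient = 2
x_7 = 4.1875, f(x_7) = 73.428467, coefficient = 4
x_8 = 4.5000, f(x_8) = 91.125000, coefficient = 1

I ≈ (0.312500/3) × 945.750000 = 98.515625
Exact value: 98.515625
Error: 0.000000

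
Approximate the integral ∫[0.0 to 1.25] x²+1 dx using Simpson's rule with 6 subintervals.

f(x) = x²+1
a = 0.0, b = 1.25, n = 6
h = (b - a)/n = 0.208333

Simpson's rule: (h/3)[f(x₀) + 4f(x₁) + 2f(x₂) + ... + f(xₙ)]

x_0 = 0.0000, f(x_0) = 1.000000, coefficient = 1
x_1 = 0.2083, f(x_1) = 1.043403, coefficient = 4
x_2 = 0.4167, f(x_2) = 1.173611, coefficient = 2
x_3 = 0.6250, f(x_3) = 1.390625, coefficient = 4
x_4 = 0.8333, f(x_4) = 1.694444, coefficient = 2
x_5 = 1.0417, f(x_5) = 2.085069, coefficient = 4
x_6 = 1.2500, f(x_6) = 2.562500, coefficient = 1

I ≈ (0.208333/3) × 27.375000 = 1.901042
Exact value: 1.901042
Error: 0.000000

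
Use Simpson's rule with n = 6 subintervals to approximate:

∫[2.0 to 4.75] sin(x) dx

f(x) = sin(x)
a = 2.0, b = 4.75, n = 6
h = (b - a)/n = 0.458333

Simpson's rule: (h/3)[f(x₀) + 4f(x₁) + 2f(x₂) + ... + f(xₙ)]

x_0 = 2.0000, f(x_0) = 0.909297, coefficient = 1
x_1 = 2.4583, f(x_1) = 0.631324, coefficient = 4
x_2 = 2.9167, f(x_2) = 0.223034, coefficient = 2
x_3 = 3.3750, f(x_3) = -0.231294, coefficient = 4
x_4 = 3.8333, f(x_4) = -0.637879, coefficient = 2
x_5 = 4.2917, f(x_5) = -0.912794, coefficient = 4
x_6 = 4.7500, f(x_6) = -0.999293, coefficient = 1

I ≈ (0.458333/3) × -2.970740 = -0.453863
Exact value: -0.453749
Error: 0.000114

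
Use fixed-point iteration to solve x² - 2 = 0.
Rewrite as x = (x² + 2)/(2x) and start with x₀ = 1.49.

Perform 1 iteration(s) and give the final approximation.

Equation: x² - 2 = 0
Fixed-point form: x = (x² + 2)/(2x)
x₀ = 1.49

x_1 = g(1.490000) = 1.416141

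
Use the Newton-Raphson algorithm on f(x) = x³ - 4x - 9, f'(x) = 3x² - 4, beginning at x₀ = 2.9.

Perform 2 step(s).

f(x) = x³ - 4x - 9
f'(x) = 3x² - 4
x₀ = 2.9

Newton-Raphson formula: x_{n+1} = x_n - f(x_n)/f'(x_n)

Iteration 1:
  f(2.900000) = 3.789000
  f'(2.900000) = 21.230000
  x_1 = 2.900000 - 3.789000/21.230000 = 2.721526
Iteration 2:
  f(2.721526) = 0.271435
  f'(2.721526) = 18.220114
  x_2 = 2.721526 - 0.271435/18.220114 = 2.706629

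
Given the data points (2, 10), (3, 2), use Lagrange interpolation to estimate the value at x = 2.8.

Lagrange interpolation formula:
P(x) = Σ yᵢ × Lᵢ(x)
where Lᵢ(x) = Π_{j≠i} (x - xⱼ)/(xᵢ - xⱼ)

L_0(2.8) = (2.8 - 3)/(2 - 3) = 0.200000
L_1(2.8) = (2.8 - 2)/(3 - 2) = 0.800000

P(2.8) = 10×L_0(2.8) + 2×L_1(2.8)
P(2.8) = 3.600000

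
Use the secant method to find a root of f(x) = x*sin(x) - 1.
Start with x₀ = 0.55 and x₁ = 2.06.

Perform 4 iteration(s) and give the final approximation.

f(x) = x*sin(x) - 1
x₀ = 0.55, x₁ = 2.06

Secant formula: x_{n+1} = x_n - f(x_n)(x_n - x_{n-1})/(f(x_n) - f(x_{n-1}))

Iteration 1:
  f(0.550000) = -0.712522
  f(2.060000) = 0.818377
  x_2 = 2.060000 - 0.818377×(2.060000 - 0.550000)/(0.818377 - (-0.712522))
       = 1.252795
Iteration 2:
  f(2.060000) = 0.818377
  f(1.252795) = 0.189983
  x_3 = 1.252795 - 0.189983×(1.252795 - 2.060000)/(0.189983 - 0.818377)
       = 1.008753
Iteration 3:
  f(1.252795) = 0.189983
  f(1.008753) = -0.146426
  x_4 = 1.008753 - (-0.146426)×(1.008753 - 1.252795)/(-0.146426 - 0.189983)
       = 1.114975
Iteration 4:
  f(1.008753) = -0.146426
  f(1.114975) = 0.001136
  x_5 = 1.114975 - 0.001136×(1.114975 - 1.008753)/(0.001136 - (-0.146426))
       = 1.114157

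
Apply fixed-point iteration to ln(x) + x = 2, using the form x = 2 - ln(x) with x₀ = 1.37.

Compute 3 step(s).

Equation: ln(x) + x = 2
Fixed-point form: x = 2 - ln(x)
x₀ = 1.37

x_1 = g(1.370000) = 1.685189
x_2 = g(1.685189) = 1.478122
x_3 = g(1.478122) = 1.609228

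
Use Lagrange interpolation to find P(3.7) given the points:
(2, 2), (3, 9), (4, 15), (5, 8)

Lagrange interpolation formula:
P(x) = Σ yᵢ × Lᵢ(x)
where Lᵢ(x) = Π_{j≠i} (x - xⱼ)/(xᵢ - xⱼ)

L_0(3.7) = (3.7 - 3)/(2 - 3) × (3.7 - 4)/(2 - 4) × (3.7 - 5)/(2 - 5) = -0.045500
L_1(3.7) = (3.7 - 2)/(3 - 2) × (3.7 - 4)/(3 - 4) × (3.7 - 5)/(3 - 5) = 0.331500
L_2(3.7) = (3.7 - 2)/(4 - 2) × (3.7 - 3)/(4 - 3) × (3.7 - 5)/(4 - 5) = 0.773500
L_3(3.7) = (3.7 - 2)/(5 - 2) × (3.7 - 3)/(5 - 3) × (3.7 - 4)/(5 - 4) = -0.059500

P(3.7) = 2×L_0(3.7) + 9×L_1(3.7) + 15×L_2(3.7) + 8×L_3(3.7)
P(3.7) = 14.019000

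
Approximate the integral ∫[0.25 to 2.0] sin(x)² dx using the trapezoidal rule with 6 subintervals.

f(x) = sin(x)²
a = 0.25, b = 2.0, n = 6
h = (b - a)/n = 0.291667

Trapezoidal rule: (h/2)[f(x₀) + 2f(x₁) + 2f(x₂) + ... + f(xₙ)]

x_0 = 0.2500, f(x_0) = 0.061209, coefficient = 1
x_1 = 0.5417, f(x_1) = 0.265807, coefficient = 2
x_2 = 0.8333, f(x_2) = 0.547862, coefficient = 2
x_3 = 1.1250, f(x_3) = 0.814087, coefficient = 2
x_4 = 1.4167, f(x_4) = 0.976432, coefficient = 2
x_5 = 1.7083, f(x_5) = 0.981203, coefficient = 2
x_6 = 2.0000, f(x_6) = 0.826822, coefficient = 1

I ≈ (0.291667/2) × 8.058810 = 1.175243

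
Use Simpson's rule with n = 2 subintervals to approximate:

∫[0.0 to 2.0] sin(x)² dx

f(x) = sin(x)²
a = 0.0, b = 2.0, n = 2
h = (b - a)/n = 1.000000

Simpson's rule: (h/3)[f(x₀) + 4f(x₁) + 2f(x₂) + ... + f(xₙ)]

x_0 = 0.0000, f(x_0) = 0.000000, coefficient = 1
x_1 = 1.0000, f(x_1) = 0.708073, coefficient = 4
x_2 = 2.0000, f(x_2) = 0.826822, coefficient = 1

I ≈ (1.000000/3) × 3.659115 = 1.219705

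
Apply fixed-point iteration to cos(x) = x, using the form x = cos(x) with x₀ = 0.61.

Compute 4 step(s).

Equation: cos(x) = x
Fixed-point form: x = cos(x)
x₀ = 0.61

x_1 = g(0.610000) = 0.819648
x_2 = g(0.819648) = 0.682479
x_3 = g(0.682479) = 0.776012
x_4 = g(0.776012) = 0.713713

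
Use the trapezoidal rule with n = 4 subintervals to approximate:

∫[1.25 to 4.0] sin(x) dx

f(x) = sin(x)
a = 1.25, b = 4.0, n = 4
h = (b - a)/n = 0.687500

Trapezoidal rule: (h/2)[f(x₀) + 2f(x₁) + 2f(x₂) + ... + f(xₙ)]

x_0 = 1.2500, f(x_0) = 0.948985, coefficient = 1
x_1 = 1.9375, f(x_1) = 0.933514, coefficient = 2
x_2 = 2.6250, f(x_2) = 0.493920, coefficient = 2
x_3 = 3.3125, f(x_3) = -0.170077, coefficient = 2
x_4 = 4.0000, f(x_4) = -0.756802, coefficient = 1

I ≈ (0.687500/2) × 2.706898 = 0.930496
Exact value: 0.968966
Error: 0.038470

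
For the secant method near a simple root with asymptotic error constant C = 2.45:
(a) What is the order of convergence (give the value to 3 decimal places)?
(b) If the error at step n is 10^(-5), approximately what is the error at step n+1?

(a) Secant method has superlinear convergence with order φ = (1+√5)/2 ≈ 1.618.
    This means |e_{n+1}| ≈ C|e_n|^1.618.

(b) With |e_n| = 10^(-5) and C = 2.45:
    |e_{n+1}| ≈ 2.45 × (10^(-5))^1.618 = 2.45 × 10^(-8.09)

(a) ≈ 1.618 (golden ratio); (b) |e_{n+1}| ≈ 1.991e-08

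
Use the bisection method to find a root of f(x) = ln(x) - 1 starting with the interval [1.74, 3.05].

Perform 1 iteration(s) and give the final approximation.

f(x) = ln(x) - 1
Initial interval: [1.74, 3.05]

Iteration 1:
  c_1 = (1.740000 + 3.050000)/2 = 2.395000
  f(c_1) = f(2.395000) = -0.126617
  f(a) × f(c) ≥ 0, new interval: [2.395000, 3.050000]

After 1 iteration(s), the approximation is c_1 = 2.395000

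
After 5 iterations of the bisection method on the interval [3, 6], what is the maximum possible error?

Bisection error bound: |error| ≤ (b-a)/2^n
|error| ≤ (6 - 3)/2^5 = 3/2^5
|error| ≤ 0.0937500000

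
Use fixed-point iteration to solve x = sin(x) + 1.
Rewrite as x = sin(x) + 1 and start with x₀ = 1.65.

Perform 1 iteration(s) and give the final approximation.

Equation: x = sin(x) + 1
Fixed-point form: x = sin(x) + 1
x₀ = 1.65

x_1 = g(1.650000) = 1.996865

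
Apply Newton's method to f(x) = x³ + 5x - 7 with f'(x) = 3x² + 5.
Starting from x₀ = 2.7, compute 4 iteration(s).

f(x) = x³ + 5x - 7
f'(x) = 3x² + 5
x₀ = 2.7

Newton-Raphson formula: x_{n+1} = x_n - f(x_n)/f'(x_n)

Iteration 1:
  f(2.700000) = 26.183000
  f'(2.700000) = 26.870000
  x_1 = 2.700000 - 26.183000/26.870000 = 1.725568
Iteration 2:
  f(1.725568) = 6.765859
  f'(1.725568) = 13.932750
  x_2 = 1.725568 - 6.765859/13.932750 = 1.239959
Iteration 3:
  f(1.239959) = 1.106232
  f'(1.239959) = 9.612497
  x_3 = 1.239959 - 1.106232/9.612497 = 1.124877
Iteration 4:
  f(1.124877) = 0.047742
  f'(1.124877) = 8.796042
  x_4 = 1.124877 - 0.047742/8.796042 = 1.119449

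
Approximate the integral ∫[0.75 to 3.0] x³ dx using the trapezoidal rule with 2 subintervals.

f(x) = x³
a = 0.75, b = 3.0, n = 2
h = (b - a)/n = 1.125000

Trapezoidal rule: (h/2)[f(x₀) + 2f(x₁) + 2f(x₂) + ... + f(xₙ)]

x_0 = 0.7500, f(x_0) = 0.421875, coefficient = 1
x_1 = 1.8750, f(x_1) = 6.591797, coefficient = 2
x_2 = 3.0000, f(x_2) = 27.000000, coefficient = 1

I ≈ (1.125000/2) × 40.605469 = 22.840576
Exact value: 20.170898
Error: 2.669678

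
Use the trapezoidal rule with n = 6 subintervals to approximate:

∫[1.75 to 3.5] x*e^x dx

f(x) = x*e^x
a = 1.75, b = 3.5, n = 6
h = (b - a)/n = 0.291667

Trapezoidal rule: (h/2)[f(x₀) + 2f(x₁) + 2f(x₂) + ... + f(xₙ)]

x_0 = 1.7500, f(x_0) = 10.070555, coefficient = 1
x_1 = 2.0417, f(x_1) = 15.727852, coefficient = 2
x_2 = 2.3333, f(x_2) = 24.061937, coefficient = 2
x_3 = 2.6250, f(x_3) = 36.237007, coefficient = 2
x_4 = 2.9167, f(x_4) = 53.898793, coefficient = 2
x_5 = 3.2083, f(x_5) = 79.367179, coefficient = 2
x_6 = 3.5000, f(x_6) = 115.904082, coefficient = 1

I ≈ (0.291667/2) × 544.560172 = 79.415025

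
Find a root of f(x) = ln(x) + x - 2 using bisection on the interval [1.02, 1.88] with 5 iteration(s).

f(x) = ln(x) + x - 2
Initial interval: [1.02, 1.88]

Iteration 1:
  c_1 = (1.020000 + 1.880000)/2 = 1.450000
  f(c_1) = f(1.450000) = -0.178436
  f(a) × f(c) ≥ 0, new interval: [1.450000, 1.880000]
Iteration 2:
  c_2 = (1.450000 + 1.880000)/2 = 1.665000
  f(c_2) = f(1.665000) = 0.174825
  f(a) × f(c) < 0, new interval: [1.450000, 1.665000]
Iteration 3:
  c_3 = (1.450000 + 1.665000)/2 = 1.557500
  f(c_3) = f(1.557500) = 0.000582
  f(a) × f(c) < 0, new interval: [1.450000, 1.557500]
Iteration 4:
  c_4 = (1.450000 + 1.557500)/2 = 1.503750
  f(c_4) = f(1.503750) = -0.088288
  f(a) × f(c) ≥ 0, new interval: [1.503750, 1.557500]
Iteration 5:
  c_5 = (1.503750 + 1.557500)/2 = 1.530625
  f(c_5) = f(1.530625) = -0.043699
  f(a) × f(c) ≥ 0, new interval: [1.530625, 1.557500]

After 5 iteration(s), the approximation is c_5 = 1.530625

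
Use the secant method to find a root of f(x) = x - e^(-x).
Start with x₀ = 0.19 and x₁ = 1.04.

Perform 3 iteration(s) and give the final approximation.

f(x) = x - e^(-x)
x₀ = 0.19, x₁ = 1.04

Secant formula: x_{n+1} = x_n - f(x_n)(x_n - x_{n-1})/(f(x_n) - f(x_{n-1}))

Iteration 1:
  f(0.190000) = -0.636959
  f(1.040000) = 0.686545
  x_2 = 1.040000 - 0.686545×(1.040000 - 0.190000)/(0.686545 - (-0.636959))
       = 0.599077
Iteration 2:
  f(1.040000) = 0.686545
  f(0.599077) = 0.049759
  x_3 = 0.599077 - 0.049759×(0.599077 - 1.040000)/(0.049759 - 0.686545)
       = 0.564623
Iteration 3:
  f(0.599077) = 0.049759
  f(0.564623) = -0.003951
  x_4 = 0.564623 - (-0.003951)×(0.564623 - 0.599077)/(-0.003951 - 0.049759)
       = 0.567158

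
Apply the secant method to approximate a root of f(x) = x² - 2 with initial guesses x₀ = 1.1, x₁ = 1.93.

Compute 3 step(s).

f(x) = x² - 2
x₀ = 1.1, x₁ = 1.93

Secant formula: x_{n+1} = x_n - f(x_n)(x_n - x_{n-1})/(f(x_n) - f(x_{n-1}))

Iteration 1:
  f(1.100000) = -0.790000
  f(1.930000) = 1.724900
  x_2 = 1.930000 - 1.724900×(1.930000 - 1.100000)/(1.724900 - (-0.790000))
       = 1.360726
Iteration 2:
  f(1.930000) = 1.724900
  f(1.360726) = -0.148425
  x_3 = 1.360726 - (-0.148425)×(1.360726 - 1.930000)/(-0.148425 - 1.724900)
       = 1.405830
Iteration 3:
  f(1.360726) = -0.148425
  f(1.405830) = -0.023642
  x_4 = 1.405830 - (-0.023642)×(1.405830 - 1.360726)/(-0.023642 - (-0.148425))
       = 1.414376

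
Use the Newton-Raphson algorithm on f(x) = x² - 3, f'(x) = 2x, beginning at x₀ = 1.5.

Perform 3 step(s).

f(x) = x² - 3
f'(x) = 2x
x₀ = 1.5

Newton-Raphson formula: x_{n+1} = x_n - f(x_n)/f'(x_n)

Iteration 1:
  f(1.500000) = -0.750000
  f'(1.500000) = 3.000000
  x_1 = 1.500000 - (-0.750000)/3.000000 = 1.750000
Iteration 2:
  f(1.750000) = 0.062500
  f'(1.750000) = 3.500000
  x_2 = 1.750000 - 0.062500/3.500000 = 1.732143
Iteration 3:
  f(1.732143) = 0.000319
  f'(1.732143) = 3.464286
  x_3 = 1.732143 - 0.000319/3.464286 = 1.732051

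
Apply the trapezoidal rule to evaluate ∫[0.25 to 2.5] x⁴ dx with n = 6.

f(x) = x⁴
a = 0.25, b = 2.5, n = 6
h = (b - a)/n = 0.375000

Trapezoidal rule: (h/2)[f(x₀) + 2f(x₁) + 2f(x₂) + ... + f(xₙ)]

x_0 = 0.2500, f(x_0) = 0.003906, coefficient = 1
x_1 = 0.6250, f(x_1) = 0.152588, coefficient = 2
x_2 = 1.0000, f(x_2) = 1.000000, coefficient = 2
x_3 = 1.3750, f(x_3) = 3.574463, coefficient = 2
x_4 = 1.7500, f(x_4) = 9.378906, coefficient = 2
x_5 = 2.1250, f(x_5) = 20.390869, coefficient = 2
x_6 = 2.5000, f(x_6) = 39.062500, coefficient = 1

I ≈ (0.375000/2) × 108.060059 = 20.261261
Exact value: 19.531055
Error: 0.730206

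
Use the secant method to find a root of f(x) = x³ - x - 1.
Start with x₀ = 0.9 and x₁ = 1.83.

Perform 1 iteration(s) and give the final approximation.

f(x) = x³ - x - 1
x₀ = 0.9, x₁ = 1.83

Secant formula: x_{n+1} = x_n - f(x_n)(x_n - x_{n-1})/(f(x_n) - f(x_{n-1}))

Iteration 1:
  f(0.900000) = -1.171000
  f(1.830000) = 3.298487
  x_2 = 1.830000 - 3.298487×(1.830000 - 0.900000)/(3.298487 - (-1.171000))
       = 1.143659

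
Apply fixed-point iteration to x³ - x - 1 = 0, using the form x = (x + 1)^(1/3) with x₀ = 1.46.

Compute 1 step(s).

Equation: x³ - x - 1 = 0
Fixed-point form: x = (x + 1)^(1/3)
x₀ = 1.46

x_1 = g(1.460000) = 1.349931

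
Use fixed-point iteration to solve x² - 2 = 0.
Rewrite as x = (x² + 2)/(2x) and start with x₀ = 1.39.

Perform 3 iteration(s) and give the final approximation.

Equation: x² - 2 = 0
Fixed-point form: x = (x² + 2)/(2x)
x₀ = 1.39

x_1 = g(1.390000) = 1.414424
x_2 = g(1.414424) = 1.414214
x_3 = g(1.414214) = 1.414214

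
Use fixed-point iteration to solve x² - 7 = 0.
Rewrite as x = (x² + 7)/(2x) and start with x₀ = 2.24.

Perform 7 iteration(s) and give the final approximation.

Equation: x² - 7 = 0
Fixed-point form: x = (x² + 7)/(2x)
x₀ = 2.24

x_1 = g(2.240000) = 2.682500
x_2 = g(2.682500) = 2.646003
x_3 = g(2.646003) = 2.645751
x_4 = g(2.645751) = 2.645751
x_5 = g(2.645751) = 2.645751
x_6 = g(2.645751) = 2.645751
x_7 = g(2.645751) = 2.645751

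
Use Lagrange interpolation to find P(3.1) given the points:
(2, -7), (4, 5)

Lagrange interpolation formula:
P(x) = Σ yᵢ × Lᵢ(x)
where Lᵢ(x) = Π_{j≠i} (x - xⱼ)/(xᵢ - xⱼ)

L_0(3.1) = (3.1 - 4)/(2 - 4) = 0.450000
L_1(3.1) = (3.1 - 2)/(4 - 2) = 0.550000

P(3.1) = (-7)×L_0(3.1) + 5×L_1(3.1)
P(3.1) = -0.400000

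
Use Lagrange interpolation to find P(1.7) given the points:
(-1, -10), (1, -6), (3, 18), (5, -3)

Lagrange interpolation formula:
P(x) = Σ yᵢ × Lᵢ(x)
where Lᵢ(x) = Π_{j≠i} (x - xⱼ)/(xᵢ - xⱼ)

L_0(1.7) = (1.7 - 1)/(-1 - 1) × (1.7 - 3)/(-1 - 3) × (1.7 - 5)/(-1 - 5) = -0.062562
L_1(1.7) = (1.7 - (-1))/(1 - (-1)) × (1.7 - 3)/(1 - 3) × (1.7 - 5)/(1 - 5) = 0.723938
L_2(1.7) = (1.7 - (-1))/(3 - (-1)) × (1.7 - 1)/(3 - 1) × (1.7 - 5)/(3 - 5) = 0.389812
L_3(1.7) = (1.7 - (-1))/(5 - (-1)) × (1.7 - 1)/(5 - 1) × (1.7 - 3)/(5 - 3) = -0.051188

P(1.7) = (-10)×L_0(1.7) + (-6)×L_1(1.7) + 18×L_2(1.7) + (-3)×L_3(1.7)
P(1.7) = 3.452187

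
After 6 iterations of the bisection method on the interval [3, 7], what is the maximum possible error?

Bisection error bound: |error| ≤ (b-a)/2^n
|error| ≤ (7 - 3)/2^6 = 4/2^6
|error| ≤ 0.0625000000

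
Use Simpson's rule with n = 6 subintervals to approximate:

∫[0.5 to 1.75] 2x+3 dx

f(x) = 2x+3
a = 0.5, b = 1.75, n = 6
h = (b - a)/n = 0.208333

Simpson's rule: (h/3)[f(x₀) + 4f(x₁) + 2f(x₂) + ... + f(xₙ)]

x_0 = 0.5000, f(x_0) = 4.000000, coefficient = 1
x_1 = 0.7083, f(x_1) = 4.416667, coefficient = 4
x_2 = 0.9167, f(x_2) = 4.833333, coefficient = 2
x_3 = 1.1250, f(x_3) = 5.250000, coefficient = 4
x_4 = 1.3333, f(x_4) = 5.666667, coefficient = 2
x_5 = 1.5417, f(x_5) = 6.083333, coefficient = 4
x_6 = 1.7500, f(x_6) = 6.500000, coefficient = 1

I ≈ (0.208333/3) × 94.500000 = 6.562500
Exact value: 6.562500
Error: 0.000000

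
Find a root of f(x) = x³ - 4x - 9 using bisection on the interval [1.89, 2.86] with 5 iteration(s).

f(x) = x³ - 4x - 9
Initial interval: [1.89, 2.86]

Iteration 1:
  c_1 = (1.890000 + 2.860000)/2 = 2.375000
  f(c_1) = f(2.375000) = -5.103516
  f(a) × f(c) ≥ 0, new interval: [2.375000, 2.860000]
Iteration 2:
  c_2 = (2.375000 + 2.860000)/2 = 2.617500
  f(c_2) = f(2.617500) = -1.536706
  f(a) × f(c) ≥ 0, new interval: [2.617500, 2.860000]
Iteration 3:
  c_3 = (2.617500 + 2.860000)/2 = 2.738750
  f(c_3) = f(2.738750) = 0.587683
  f(a) × f(c) < 0, new interval: [2.617500, 2.738750]
Iteration 4:
  c_4 = (2.617500 + 2.738750)/2 = 2.678125
  f(c_4) = f(2.678125) = -0.504041
  f(a) × f(c) ≥ 0, new interval: [2.678125, 2.738750]
Iteration 5:
  c_5 = (2.678125 + 2.738750)/2 = 2.708437
  f(c_5) = f(2.708437) = 0.034355
  f(a) × f(c) < 0, new interval: [2.678125, 2.708437]

After 5 iteration(s), the approximation is c_5 = 2.708437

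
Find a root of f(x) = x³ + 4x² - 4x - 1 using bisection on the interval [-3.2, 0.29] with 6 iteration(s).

f(x) = x³ + 4x² - 4x - 1
Initial interval: [-3.2, 0.29]

Iteration 1:
  c_1 = (-3.200000 + 0.290000)/2 = -1.455000
  f(c_1) = f(-1.455000) = 10.207829
  f(a) × f(c) ≥ 0, new interval: [-1.455000, 0.290000]
Iteration 2:
  c_2 = (-1.455000 + 0.290000)/2 = -0.582500
  f(c_2) = f(-0.582500) = 2.489579
  f(a) × f(c) ≥ 0, new interval: [-0.582500, 0.290000]
Iteration 3:
  c_3 = (-0.582500 + 0.290000)/2 = -0.146250
  f(c_3) = f(-0.146250) = -0.332572
  f(a) × f(c) < 0, new interval: [-0.582500, -0.146250]
Iteration 4:
  c_4 = (-0.582500 + (-0.146250))/2 = -0.364375
  f(c_4) = f(-0.364375) = 0.940199
  f(a) × f(c) ≥ 0, new interval: [-0.364375, -0.146250]
Iteration 5:
  c_5 = (-0.364375 + (-0.146250))/2 = -0.255312
  f(c_5) = f(-0.255312) = 0.265345
  f(a) × f(c) ≥ 0, new interval: [-0.255312, -0.146250]
Iteration 6:
  c_6 = (-0.255312 + (-0.146250))/2 = -0.200781
  f(c_6) = f(-0.200781) = -0.043717
  f(a) × f(c) < 0, new interval: [-0.255312, -0.200781]

After 6 iteration(s), the approximation is c_6 = -0.200781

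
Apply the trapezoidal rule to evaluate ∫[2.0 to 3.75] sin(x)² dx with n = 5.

f(x) = sin(x)²
a = 2.0, b = 3.75, n = 5
h = (b - a)/n = 0.350000

Trapezoidal rule: (h/2)[f(x₀) + 2f(x₁) + 2f(x₂) + ... + f(xₙ)]

x_0 = 2.0000, f(x_0) = 0.826822, coefficient = 1
x_1 = 2.3500, f(x_1) = 0.506194, coefficient = 2
x_2 = 2.7000, f(x_2) = 0.182654, coefficient = 2
x_3 = 3.0500, f(x_3) = 0.008366, coefficient = 2
x_4 = 3.4000, f(x_4) = 0.065301, coefficient = 2
x_5 = 3.7500, f(x_5) = 0.326682, coefficient = 1

I ≈ (0.350000/2) × 2.678534 = 0.468743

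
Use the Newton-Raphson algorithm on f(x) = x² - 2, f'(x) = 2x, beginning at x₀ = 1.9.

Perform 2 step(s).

f(x) = x² - 2
f'(x) = 2x
x₀ = 1.9

Newton-Raphson formula: x_{n+1} = x_n - f(x_n)/f'(x_n)

Iteration 1:
  f(1.900000) = 1.610000
  f'(1.900000) = 3.800000
  x_1 = 1.900000 - 1.610000/3.800000 = 1.476316
Iteration 2:
  f(1.476316) = 0.179508
  f'(1.476316) = 2.952632
  x_2 = 1.476316 - 0.179508/2.952632 = 1.415520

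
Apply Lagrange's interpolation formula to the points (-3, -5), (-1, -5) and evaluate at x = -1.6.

Lagrange interpolation formula:
P(x) = Σ yᵢ × Lᵢ(x)
where Lᵢ(x) = Π_{j≠i} (x - xⱼ)/(xᵢ - xⱼ)

L_0(-1.6) = (-1.6 - (-1))/(-3 - (-1)) = 0.300000
L_1(-1.6) = (-1.6 - (-3))/(-1 - (-3)) = 0.700000

P(-1.6) = (-5)×L_0(-1.6) + (-5)×L_1(-1.6)
P(-1.6) = -5.000000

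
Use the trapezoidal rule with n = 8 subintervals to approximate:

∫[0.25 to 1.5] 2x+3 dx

f(x) = 2x+3
a = 0.25, b = 1.5, n = 8
h = (b - a)/n = 0.156250

Trapezoidal rule: (h/2)[f(x₀) + 2f(x₁) + 2f(x₂) + ... + f(xₙ)]

x_0 = 0.2500, f(x_0) = 3.500000, coefficient = 1
x_1 = 0.4062, f(x_1) = 3.812500, coefficient = 2
x_2 = 0.5625, f(x_2) = 4.125000, coefficient = 2
x_3 = 0.7188, f(x_3) = 4.437500, coefficient = 2
x_4 = 0.8750, f(x_4) = 4.750000, coefficient = 2
x_5 = 1.0312, f(x_5) = 5.062500, coefficient = 2
x_6 = 1.1875, f(x_6) = 5.375000, coefficient = 2
x_7 = 1.3438, f(x_7) = 5.687500, coefficient = 2
x_8 = 1.5000, f(x_8) = 6.000000, coefficient = 1

I ≈ (0.156250/2) × 76.000000 = 5.937500
Exact value: 5.937500
Error: 0.000000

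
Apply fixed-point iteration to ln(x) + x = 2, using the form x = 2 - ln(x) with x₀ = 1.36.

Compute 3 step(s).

Equation: ln(x) + x = 2
Fixed-point form: x = 2 - ln(x)
x₀ = 1.36

x_1 = g(1.360000) = 1.692515
x_2 = g(1.692515) = 1.473784
x_3 = g(1.473784) = 1.612167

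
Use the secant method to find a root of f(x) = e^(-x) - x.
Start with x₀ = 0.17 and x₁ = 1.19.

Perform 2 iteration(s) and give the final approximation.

f(x) = e^(-x) - x
x₀ = 0.17, x₁ = 1.19

Secant formula: x_{n+1} = x_n - f(x_n)(x_n - x_{n-1})/(f(x_n) - f(x_{n-1}))

Iteration 1:
  f(0.170000) = 0.673665
  f(1.190000) = -0.885779
  x_2 = 1.190000 - (-0.885779)×(1.190000 - 0.170000)/(-0.885779 - 0.673665)
       = 0.610630
Iteration 2:
  f(1.190000) = -0.885779
  f(0.610630) = -0.067622
  x_3 = 0.610630 - (-0.067622)×(0.610630 - 1.190000)/(-0.067622 - (-0.885779))
       = 0.562745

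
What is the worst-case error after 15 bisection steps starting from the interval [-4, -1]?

Bisection error bound: |error| ≤ (b-a)/2^n
|error| ≤ (-1 - (-4))/2^15 = 3/2^15
|error| ≤ 0.0000915527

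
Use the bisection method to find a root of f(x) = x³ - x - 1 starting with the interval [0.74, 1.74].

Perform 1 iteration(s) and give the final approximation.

f(x) = x³ - x - 1
Initial interval: [0.74, 1.74]

Iteration 1:
  c_1 = (0.740000 + 1.740000)/2 = 1.240000
  f(c_1) = f(1.240000) = -0.333376
  f(a) × f(c) ≥ 0, new interval: [1.240000, 1.740000]

After 1 iteration(s), the approximation is c_1 = 1.240000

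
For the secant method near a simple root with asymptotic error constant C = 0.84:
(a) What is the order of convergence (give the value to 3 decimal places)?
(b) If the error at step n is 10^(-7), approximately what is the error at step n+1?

(a) Secant method has superlinear convergence with order φ = (1+√5)/2 ≈ 1.618.
    This means |e_{n+1}| ≈ C|e_n|^1.618.

(b) With |e_n| = 10^(-7) and C = 0.84:
    |e_{n+1}| ≈ 0.84 × (10^(-7))^1.618 = 0.84 × 10^(-11.33)

(a) ≈ 1.618 (golden ratio); (b) |e_{n+1}| ≈ 3.963e-12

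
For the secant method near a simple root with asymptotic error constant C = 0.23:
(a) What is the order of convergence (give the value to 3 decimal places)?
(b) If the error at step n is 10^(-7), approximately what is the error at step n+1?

(a) Secant method has superlinear convergence with order φ = (1+√5)/2 ≈ 1.618.
    This means |e_{n+1}| ≈ C|e_n|^1.618.

(b) With |e_n| = 10^(-7) and C = 0.23:
    |e_{n+1}| ≈ 0.23 × (10^(-7))^1.618 = 0.23 × 10^(-11.33)

(a) ≈ 1.618 (golden ratio); (b) |e_{n+1}| ≈ 1.085e-12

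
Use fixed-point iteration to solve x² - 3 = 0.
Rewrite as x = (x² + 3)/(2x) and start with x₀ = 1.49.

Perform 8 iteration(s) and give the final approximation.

Equation: x² - 3 = 0
Fixed-point form: x = (x² + 3)/(2x)
x₀ = 1.49

x_1 = g(1.490000) = 1.751711
x_2 = g(1.751711) = 1.732161
x_3 = g(1.732161) = 1.732051
x_4 = g(1.732051) = 1.732051
x_5 = g(1.732051) = 1.732051
x_6 = g(1.732051) = 1.732051
x_7 = g(1.732051) = 1.732051
x_8 = g(1.732051) = 1.732051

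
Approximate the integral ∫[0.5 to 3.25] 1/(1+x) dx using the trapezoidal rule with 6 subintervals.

f(x) = 1/(1+x)
a = 0.5, b = 3.25, n = 6
h = (b - a)/n = 0.458333

Trapezoidal rule: (h/2)[f(x₀) + 2f(x₁) + 2f(x₂) + ... + f(xₙ)]

x_0 = 0.5000, f(x_0) = 0.666667, coefficient = 1
x_1 = 0.9583, f(x_1) = 0.510638, coefficient = 2
x_2 = 1.4167, f(x_2) = 0.413793, coefficient = 2
x_3 = 1.8750, f(x_3) = 0.347826, coefficient = 2
x_4 = 2.3333, f(x_4) = 0.300000, coefficient = 2
x_5 = 2.7917, f(x_5) = 0.263736, coefficient = 2
x_6 = 3.2500, f(x_6) = 0.235294, coefficient = 1

I ≈ (0.458333/2) × 4.573948 = 1.048196
Exact value: 1.041454
Error: 0.006743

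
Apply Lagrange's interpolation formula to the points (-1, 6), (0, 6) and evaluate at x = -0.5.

Lagrange interpolation formula:
P(x) = Σ yᵢ × Lᵢ(x)
where Lᵢ(x) = Π_{j≠i} (x - xⱼ)/(xᵢ - xⱼ)

L_0(-0.5) = (-0.5 - 0)/(-1 - 0) = 0.500000
L_1(-0.5) = (-0.5 - (-1))/(0 - (-1)) = 0.500000

P(-0.5) = 6×L_0(-0.5) + 6×L_1(-0.5)
P(-0.5) = 6.000000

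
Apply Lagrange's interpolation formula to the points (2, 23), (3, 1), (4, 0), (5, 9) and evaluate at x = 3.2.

Lagrange interpolation formula:
P(x) = Σ yᵢ × Lᵢ(x)
where Lᵢ(x) = Π_{j≠i} (x - xⱼ)/(xᵢ - xⱼ)

L_0(3.2) = (3.2 - 3)/(2 - 3) × (3.2 - 4)/(2 - 4) × (3.2 - 5)/(2 - 5) = -0.048000
L_1(3.2) = (3.2 - 2)/(3 - 2) × (3.2 - 4)/(3 - 4) × (3.2 - 5)/(3 - 5) = 0.864000
L_2(3.2) = (3.2 - 2)/(4 - 2) × (3.2 - 3)/(4 - 3) × (3.2 - 5)/(4 - 5) = 0.216000
L_3(3.2) = (3.2 - 2)/(5 - 2) × (3.2 - 3)/(5 - 3) × (3.2 - 4)/(5 - 4) = -0.032000

P(3.2) = 23×L_0(3.2) + 1×L_1(3.2) + 0×L_2(3.2) + 9×L_3(3.2)
P(3.2) = -0.528000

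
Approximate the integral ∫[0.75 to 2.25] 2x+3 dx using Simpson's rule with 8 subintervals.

f(x) = 2x+3
a = 0.75, b = 2.25, n = 8
h = (b - a)/n = 0.187500

Simpson's rule: (h/3)[f(x₀) + 4f(x₁) + 2f(x₂) + ... + f(xₙ)]

x_0 = 0.7500, f(x_0) = 4.500000, coefficient = 1
x_1 = 0.9375, f(x_1) = 4.875000, coefficient = 4
x_2 = 1.1250, f(x_2) = 5.250000, coefficient = 2
x_3 = 1.3125, f(x_3) = 5.625000, coefficient = 4
x_4 = 1.5000, f(x_4) = 6.000000, coefficient = 2
x_5 = 1.6875, f(x_5) = 6.375000, coefficient = 4
x_6 = 1.8750, f(x_6) = 6.750000, coefficient = 2
x_7 = 2.0625, f(x_7) = 7.125000, coefficient = 4
x_8 = 2.2500, f(x_8) = 7.500000, coefficient = 1

I ≈ (0.187500/3) × 144.000000 = 9.000000
Exact value: 9.000000
Error: 0.000000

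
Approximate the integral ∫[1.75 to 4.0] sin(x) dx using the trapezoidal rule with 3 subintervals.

f(x) = sin(x)
a = 1.75, b = 4.0, n = 3
h = (b - a)/n = 0.750000

Trapezoidal rule: (h/2)[f(x₀) + 2f(x₁) + 2f(x₂) + ... + f(xₙ)]

x_0 = 1.7500, f(x_0) = 0.983986, coefficient = 1
x_1 = 2.5000, f(x_1) = 0.598472, coefficient = 2
x_2 = 3.2500, f(x_2) = -0.108195, coefficient = 2
x_3 = 4.0000, f(x_3) = -0.756802, coefficient = 1

I ≈ (0.750000/2) × 1.207737 = 0.452902
Exact value: 0.475398
Error: 0.022496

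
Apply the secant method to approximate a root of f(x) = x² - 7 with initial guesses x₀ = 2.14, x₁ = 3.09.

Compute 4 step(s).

f(x) = x² - 7
x₀ = 2.14, x₁ = 3.09

Secant formula: x_{n+1} = x_n - f(x_n)(x_n - x_{n-1})/(f(x_n) - f(x_{n-1}))

Iteration 1:
  f(2.140000) = -2.420400
  f(3.090000) = 2.548100
  x_2 = 3.090000 - 2.548100×(3.090000 - 2.140000)/(2.548100 - (-2.420400))
       = 2.602792
Iteration 2:
  f(3.090000) = 2.548100
  f(2.602792) = -0.225476
  x_3 = 2.602792 - (-0.225476)×(2.602792 - 3.090000)/(-0.225476 - 2.548100)
       = 2.642399
Iteration 3:
  f(2.602792) = -0.225476
  f(2.642399) = -0.017728
  x_4 = 2.642399 - (-0.017728)×(2.642399 - 2.602792)/(-0.017728 - (-0.225476))
       = 2.645779
Iteration 4:
  f(2.642399) = -0.017728
  f(2.645779) = 0.000145
  x_5 = 2.645779 - 0.000145×(2.645779 - 2.642399)/(0.000145 - (-0.017728))
       = 2.645751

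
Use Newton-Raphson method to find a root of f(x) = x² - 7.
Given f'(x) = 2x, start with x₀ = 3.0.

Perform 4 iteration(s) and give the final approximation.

f(x) = x² - 7
f'(x) = 2x
x₀ = 3.0

Newton-Raphson formula: x_{n+1} = x_n - f(x_n)/f'(x_n)

Iteration 1:
  f(3.000000) = 2.000000
  f'(3.000000) = 6.000000
  x_1 = 3.000000 - 2.000000/6.000000 = 2.666667
Iteration 2:
  f(2.666667) = 0.111111
  f'(2.666667) = 5.333333
  x_2 = 2.666667 - 0.111111/5.333333 = 2.645833
Iteration 3:
  f(2.645833) = 0.000434
  f'(2.645833) = 5.291667
  x_3 = 2.645833 - 0.000434/5.291667 = 2.645751
Iteration 4:
  f(2.645751) = 0.000000
  f'(2.645751) = 5.291503
  x_4 = 2.645751 - 0.000000/5.291503 = 2.645751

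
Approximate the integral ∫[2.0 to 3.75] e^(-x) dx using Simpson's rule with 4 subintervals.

f(x) = e^(-x)
a = 2.0, b = 3.75, n = 4
h = (b - a)/n = 0.437500

Simpson's rule: (h/3)[f(x₀) + 4f(x₁) + 2f(x₂) + ... + f(xₙ)]

x_0 = 2.0000, f(x_0) = 0.135335, coefficient = 1
x_1 = 2.4375, f(x_1) = 0.087379, coefficient = 4
x_2 = 2.8750, f(x_2) = 0.056416, coefficient = 2
x_3 = 3.3125, f(x_3) = 0.036425, coefficient = 4
x_4 = 3.7500, f(x_4) = 0.023518, coefficient = 1

I ≈ (0.437500/3) × 0.766901 = 0.111840
Exact value: 0.111818
Error: 0.000022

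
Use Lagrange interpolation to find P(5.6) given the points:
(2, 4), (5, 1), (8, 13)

Lagrange interpolation formula:
P(x) = Σ yᵢ × Lᵢ(x)
where Lᵢ(x) = Π_{j≠i} (x - xⱼ)/(xᵢ - xⱼ)

L_0(5.6) = (5.6 - 5)/(2 - 5) × (5.6 - 8)/(2 - 8) = -0.080000
L_1(5.6) = (5.6 - 2)/(5 - 2) × (5.6 - 8)/(5 - 8) = 0.960000
L_2(5.6) = (5.6 - 2)/(8 - 2) × (5.6 - 5)/(8 - 5) = 0.120000

P(5.6) = 4×L_0(5.6) + 1×L_1(5.6) + 13×L_2(5.6)
P(5.6) = 2.200000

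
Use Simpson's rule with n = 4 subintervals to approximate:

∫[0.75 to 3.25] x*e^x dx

f(x) = x*e^x
a = 0.75, b = 3.25, n = 4
h = (b - a)/n = 0.625000

Simpson's rule: (h/3)[f(x₀) + 4f(x₁) + 2f(x₂) + ... + f(xₙ)]

x_0 = 0.7500, f(x_0) = 1.587750, coefficient = 1
x_1 = 1.3750, f(x_1) = 5.438230, coefficient = 4
x_2 = 2.0000, f(x_2) = 14.778112, coefficient = 2
x_3 = 2.6250, f(x_3) = 36.237007, coefficient = 4
x_4 = 3.2500, f(x_4) = 83.818605, coefficient = 1

I ≈ (0.625000/3) × 281.663530 = 58.679902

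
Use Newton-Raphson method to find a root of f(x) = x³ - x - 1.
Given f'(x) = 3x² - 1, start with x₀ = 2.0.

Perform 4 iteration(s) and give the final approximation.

f(x) = x³ - x - 1
f'(x) = 3x² - 1
x₀ = 2.0

Newton-Raphson formula: x_{n+1} = x_n - f(x_n)/f'(x_n)

Iteration 1:
  f(2.000000) = 5.000000
  f'(2.000000) = 11.000000
  x_1 = 2.000000 - 5.000000/11.000000 = 1.545455
Iteration 2:
  f(1.545455) = 1.145755
  f'(1.545455) = 6.165289
  x_2 = 1.545455 - 1.145755/6.165289 = 1.359615
Iteration 3:
  f(1.359615) = 0.153705
  f'(1.359615) = 4.545658
  x_3 = 1.359615 - 0.153705/4.545658 = 1.325801
Iteration 4:
  f(1.325801) = 0.004625
  f'(1.325801) = 4.273248
  x_4 = 1.325801 - 0.004625/4.273248 = 1.324719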